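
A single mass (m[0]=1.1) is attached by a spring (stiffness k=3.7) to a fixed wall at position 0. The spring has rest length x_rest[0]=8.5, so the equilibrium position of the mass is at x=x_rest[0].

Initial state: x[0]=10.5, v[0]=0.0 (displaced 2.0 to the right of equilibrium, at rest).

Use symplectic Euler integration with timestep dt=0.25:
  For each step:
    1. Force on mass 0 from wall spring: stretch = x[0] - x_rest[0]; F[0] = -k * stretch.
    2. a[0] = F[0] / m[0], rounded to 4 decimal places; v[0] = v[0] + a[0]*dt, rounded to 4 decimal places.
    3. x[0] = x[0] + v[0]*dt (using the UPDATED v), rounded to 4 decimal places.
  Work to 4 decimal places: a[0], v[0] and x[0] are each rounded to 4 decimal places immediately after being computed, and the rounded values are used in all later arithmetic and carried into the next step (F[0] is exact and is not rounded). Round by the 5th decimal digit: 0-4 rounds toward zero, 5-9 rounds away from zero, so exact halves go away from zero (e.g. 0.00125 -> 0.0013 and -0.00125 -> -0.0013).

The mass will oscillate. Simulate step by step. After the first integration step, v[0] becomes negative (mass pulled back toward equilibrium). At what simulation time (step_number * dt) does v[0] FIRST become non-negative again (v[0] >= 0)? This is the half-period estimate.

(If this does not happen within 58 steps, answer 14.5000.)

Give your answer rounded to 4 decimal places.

Step 0: x=[10.5000] v=[0.0000]
Step 1: x=[10.0796] v=[-1.6818]
Step 2: x=[9.3271] v=[-3.0101]
Step 3: x=[8.4007] v=[-3.7056]
Step 4: x=[7.4952] v=[-3.6221]
Step 5: x=[6.8009] v=[-2.7772]
Step 6: x=[6.4638] v=[-1.3484]
Step 7: x=[6.5548] v=[0.3639]
First v>=0 after going negative at step 7, time=1.7500

Answer: 1.7500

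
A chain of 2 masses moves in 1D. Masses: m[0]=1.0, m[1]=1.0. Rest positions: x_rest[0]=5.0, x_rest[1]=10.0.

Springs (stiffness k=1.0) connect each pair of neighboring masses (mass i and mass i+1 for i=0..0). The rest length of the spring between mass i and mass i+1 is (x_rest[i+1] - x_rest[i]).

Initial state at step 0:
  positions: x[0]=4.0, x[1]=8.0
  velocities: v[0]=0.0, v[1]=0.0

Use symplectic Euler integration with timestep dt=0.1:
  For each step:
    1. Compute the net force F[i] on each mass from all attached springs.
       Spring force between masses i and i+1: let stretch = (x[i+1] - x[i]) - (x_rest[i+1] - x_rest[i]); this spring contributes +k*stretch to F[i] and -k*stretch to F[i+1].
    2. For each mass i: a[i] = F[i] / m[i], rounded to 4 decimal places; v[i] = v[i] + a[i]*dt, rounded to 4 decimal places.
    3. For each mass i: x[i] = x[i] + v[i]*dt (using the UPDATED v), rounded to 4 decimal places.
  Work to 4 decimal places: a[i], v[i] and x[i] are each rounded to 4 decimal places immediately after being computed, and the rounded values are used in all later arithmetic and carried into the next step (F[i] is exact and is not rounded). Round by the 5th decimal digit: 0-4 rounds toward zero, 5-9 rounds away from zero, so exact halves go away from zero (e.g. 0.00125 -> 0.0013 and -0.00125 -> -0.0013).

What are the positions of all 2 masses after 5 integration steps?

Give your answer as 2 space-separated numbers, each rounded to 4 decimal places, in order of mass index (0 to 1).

Answer: 3.8569 8.1431

Derivation:
Step 0: x=[4.0000 8.0000] v=[0.0000 0.0000]
Step 1: x=[3.9900 8.0100] v=[-0.1000 0.1000]
Step 2: x=[3.9702 8.0298] v=[-0.1980 0.1980]
Step 3: x=[3.9410 8.0590] v=[-0.2920 0.2920]
Step 4: x=[3.9030 8.0970] v=[-0.3802 0.3802]
Step 5: x=[3.8569 8.1431] v=[-0.4608 0.4608]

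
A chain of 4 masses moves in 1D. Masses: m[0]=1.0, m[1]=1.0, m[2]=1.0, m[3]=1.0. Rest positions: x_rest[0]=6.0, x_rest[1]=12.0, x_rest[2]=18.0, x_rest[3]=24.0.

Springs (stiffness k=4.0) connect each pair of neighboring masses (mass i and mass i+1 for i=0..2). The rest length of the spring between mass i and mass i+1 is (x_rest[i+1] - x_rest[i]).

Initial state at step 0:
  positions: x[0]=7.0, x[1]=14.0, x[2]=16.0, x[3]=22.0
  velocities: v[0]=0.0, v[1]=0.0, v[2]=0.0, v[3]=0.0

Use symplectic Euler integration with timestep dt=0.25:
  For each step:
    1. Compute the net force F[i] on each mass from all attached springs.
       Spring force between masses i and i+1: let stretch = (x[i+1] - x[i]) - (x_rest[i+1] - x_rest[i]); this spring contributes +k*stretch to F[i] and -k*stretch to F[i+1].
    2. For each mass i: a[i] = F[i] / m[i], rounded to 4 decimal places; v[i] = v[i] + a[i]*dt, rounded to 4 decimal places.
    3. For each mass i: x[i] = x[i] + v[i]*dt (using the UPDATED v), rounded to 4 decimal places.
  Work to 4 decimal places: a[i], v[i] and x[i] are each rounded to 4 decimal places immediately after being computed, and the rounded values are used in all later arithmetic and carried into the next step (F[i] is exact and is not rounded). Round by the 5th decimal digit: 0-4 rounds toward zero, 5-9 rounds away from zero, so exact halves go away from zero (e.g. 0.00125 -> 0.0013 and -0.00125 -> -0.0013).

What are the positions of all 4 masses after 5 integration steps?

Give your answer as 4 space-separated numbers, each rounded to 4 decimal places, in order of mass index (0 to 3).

Answer: 4.5801 11.8496 17.2911 25.2793

Derivation:
Step 0: x=[7.0000 14.0000 16.0000 22.0000] v=[0.0000 0.0000 0.0000 0.0000]
Step 1: x=[7.2500 12.7500 17.0000 22.0000] v=[1.0000 -5.0000 4.0000 0.0000]
Step 2: x=[7.3750 11.1875 18.1875 22.2500] v=[0.5000 -6.2500 4.7500 1.0000]
Step 3: x=[6.9531 10.4219 18.6406 22.9844] v=[-1.6875 -3.0625 1.8125 2.9375]
Step 4: x=[5.8984 10.8438 18.1250 24.1328] v=[-4.2187 1.6874 -2.0624 4.5937]
Step 5: x=[4.5801 11.8496 17.2911 25.2793] v=[-5.2733 4.0232 -3.3358 4.5859]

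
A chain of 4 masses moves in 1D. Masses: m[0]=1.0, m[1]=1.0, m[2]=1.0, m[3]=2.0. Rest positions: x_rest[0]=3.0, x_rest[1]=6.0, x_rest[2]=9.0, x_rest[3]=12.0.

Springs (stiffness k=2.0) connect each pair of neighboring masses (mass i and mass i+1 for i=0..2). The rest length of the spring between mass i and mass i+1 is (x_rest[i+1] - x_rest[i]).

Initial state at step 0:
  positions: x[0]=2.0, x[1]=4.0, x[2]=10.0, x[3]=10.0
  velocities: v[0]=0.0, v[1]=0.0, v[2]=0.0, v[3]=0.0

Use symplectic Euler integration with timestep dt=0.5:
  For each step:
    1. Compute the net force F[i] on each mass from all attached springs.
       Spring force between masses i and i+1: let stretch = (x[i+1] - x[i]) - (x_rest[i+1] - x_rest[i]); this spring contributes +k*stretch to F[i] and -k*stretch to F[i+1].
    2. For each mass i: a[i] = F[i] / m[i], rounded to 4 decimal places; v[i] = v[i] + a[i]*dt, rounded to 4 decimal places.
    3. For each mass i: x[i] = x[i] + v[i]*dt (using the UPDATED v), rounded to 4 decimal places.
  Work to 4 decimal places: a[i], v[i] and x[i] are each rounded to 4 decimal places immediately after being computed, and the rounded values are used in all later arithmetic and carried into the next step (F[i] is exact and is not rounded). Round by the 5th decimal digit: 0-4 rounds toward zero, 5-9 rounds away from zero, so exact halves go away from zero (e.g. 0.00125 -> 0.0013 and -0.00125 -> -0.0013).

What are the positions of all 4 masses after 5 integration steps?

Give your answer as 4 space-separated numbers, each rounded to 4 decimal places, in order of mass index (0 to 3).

Answer: 1.1798 4.7227 8.7207 10.6884

Derivation:
Step 0: x=[2.0000 4.0000 10.0000 10.0000] v=[0.0000 0.0000 0.0000 0.0000]
Step 1: x=[1.5000 6.0000 7.0000 10.7500] v=[-1.0000 4.0000 -6.0000 1.5000]
Step 2: x=[1.7500 6.2500 5.3750 11.3125] v=[0.5000 0.5000 -3.2500 1.1250]
Step 3: x=[2.7500 3.8125 7.1563 11.1406] v=[2.0000 -4.8750 3.5625 -0.3438]
Step 4: x=[2.7813 2.5157 9.2578 10.7226] v=[0.0625 -2.5937 4.2030 -0.8360]
Step 5: x=[1.1798 4.7227 8.7207 10.6884] v=[-3.2031 4.4140 -1.0743 -0.0684]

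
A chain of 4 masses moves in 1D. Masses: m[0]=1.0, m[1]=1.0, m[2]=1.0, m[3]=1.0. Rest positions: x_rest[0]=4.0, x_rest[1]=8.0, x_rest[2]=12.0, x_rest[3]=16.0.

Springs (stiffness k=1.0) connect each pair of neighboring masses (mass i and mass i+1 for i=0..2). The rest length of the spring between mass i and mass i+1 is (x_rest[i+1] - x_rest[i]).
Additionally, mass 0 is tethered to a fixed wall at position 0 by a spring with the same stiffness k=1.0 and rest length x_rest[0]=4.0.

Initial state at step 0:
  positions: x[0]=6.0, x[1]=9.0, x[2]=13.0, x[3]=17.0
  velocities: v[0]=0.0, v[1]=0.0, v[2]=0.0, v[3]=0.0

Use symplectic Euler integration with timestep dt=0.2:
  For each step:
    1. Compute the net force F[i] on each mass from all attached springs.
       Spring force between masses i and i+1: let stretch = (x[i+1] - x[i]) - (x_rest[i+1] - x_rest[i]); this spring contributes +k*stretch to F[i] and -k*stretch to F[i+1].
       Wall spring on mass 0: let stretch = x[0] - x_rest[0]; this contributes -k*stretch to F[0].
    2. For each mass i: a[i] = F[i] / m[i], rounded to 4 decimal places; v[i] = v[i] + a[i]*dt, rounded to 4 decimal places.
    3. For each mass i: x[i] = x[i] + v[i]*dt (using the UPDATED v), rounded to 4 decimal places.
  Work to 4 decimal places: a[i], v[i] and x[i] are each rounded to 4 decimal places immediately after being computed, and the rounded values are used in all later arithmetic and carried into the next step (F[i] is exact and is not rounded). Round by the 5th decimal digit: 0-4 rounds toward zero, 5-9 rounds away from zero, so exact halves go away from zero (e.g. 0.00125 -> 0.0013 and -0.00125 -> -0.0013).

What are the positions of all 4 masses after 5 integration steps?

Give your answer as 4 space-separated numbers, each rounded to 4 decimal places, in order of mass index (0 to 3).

Step 0: x=[6.0000 9.0000 13.0000 17.0000] v=[0.0000 0.0000 0.0000 0.0000]
Step 1: x=[5.8800 9.0400 13.0000 17.0000] v=[-0.6000 0.2000 0.0000 0.0000]
Step 2: x=[5.6512 9.1120 13.0016 17.0000] v=[-1.1440 0.3600 0.0080 0.0000]
Step 3: x=[5.3348 9.2012 13.0076 17.0001] v=[-1.5821 0.4458 0.0298 0.0003]
Step 4: x=[4.9596 9.2880 13.0210 17.0005] v=[-1.8758 0.4338 0.0670 0.0018]
Step 5: x=[4.5592 9.3509 13.0443 17.0017] v=[-2.0020 0.3147 0.1163 0.0059]

Answer: 4.5592 9.3509 13.0443 17.0017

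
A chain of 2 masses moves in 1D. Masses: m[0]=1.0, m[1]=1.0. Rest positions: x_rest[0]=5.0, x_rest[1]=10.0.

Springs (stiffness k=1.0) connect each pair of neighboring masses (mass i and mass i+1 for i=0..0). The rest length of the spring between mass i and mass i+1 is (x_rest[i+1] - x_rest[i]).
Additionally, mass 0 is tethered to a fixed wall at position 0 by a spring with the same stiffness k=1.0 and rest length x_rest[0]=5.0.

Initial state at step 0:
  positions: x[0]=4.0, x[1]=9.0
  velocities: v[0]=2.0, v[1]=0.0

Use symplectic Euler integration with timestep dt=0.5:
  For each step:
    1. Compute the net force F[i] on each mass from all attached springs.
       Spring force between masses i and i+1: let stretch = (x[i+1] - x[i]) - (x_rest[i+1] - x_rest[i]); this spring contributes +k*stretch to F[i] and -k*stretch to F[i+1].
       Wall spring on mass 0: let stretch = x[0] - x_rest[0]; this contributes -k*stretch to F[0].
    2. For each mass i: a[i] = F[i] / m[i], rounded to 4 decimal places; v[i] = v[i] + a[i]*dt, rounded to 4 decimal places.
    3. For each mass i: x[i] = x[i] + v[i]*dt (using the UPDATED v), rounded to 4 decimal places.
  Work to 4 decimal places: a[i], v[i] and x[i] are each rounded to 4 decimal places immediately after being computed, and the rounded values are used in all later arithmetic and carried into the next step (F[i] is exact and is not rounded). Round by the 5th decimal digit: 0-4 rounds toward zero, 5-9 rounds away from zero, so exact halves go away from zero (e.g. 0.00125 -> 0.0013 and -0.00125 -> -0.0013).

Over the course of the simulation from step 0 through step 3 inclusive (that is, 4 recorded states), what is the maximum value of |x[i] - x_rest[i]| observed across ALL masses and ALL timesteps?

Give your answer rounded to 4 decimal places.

Answer: 1.2657

Derivation:
Step 0: x=[4.0000 9.0000] v=[2.0000 0.0000]
Step 1: x=[5.2500 9.0000] v=[2.5000 0.0000]
Step 2: x=[6.1250 9.3125] v=[1.7500 0.6250]
Step 3: x=[6.2657 10.0782] v=[0.2813 1.5313]
Max displacement = 1.2657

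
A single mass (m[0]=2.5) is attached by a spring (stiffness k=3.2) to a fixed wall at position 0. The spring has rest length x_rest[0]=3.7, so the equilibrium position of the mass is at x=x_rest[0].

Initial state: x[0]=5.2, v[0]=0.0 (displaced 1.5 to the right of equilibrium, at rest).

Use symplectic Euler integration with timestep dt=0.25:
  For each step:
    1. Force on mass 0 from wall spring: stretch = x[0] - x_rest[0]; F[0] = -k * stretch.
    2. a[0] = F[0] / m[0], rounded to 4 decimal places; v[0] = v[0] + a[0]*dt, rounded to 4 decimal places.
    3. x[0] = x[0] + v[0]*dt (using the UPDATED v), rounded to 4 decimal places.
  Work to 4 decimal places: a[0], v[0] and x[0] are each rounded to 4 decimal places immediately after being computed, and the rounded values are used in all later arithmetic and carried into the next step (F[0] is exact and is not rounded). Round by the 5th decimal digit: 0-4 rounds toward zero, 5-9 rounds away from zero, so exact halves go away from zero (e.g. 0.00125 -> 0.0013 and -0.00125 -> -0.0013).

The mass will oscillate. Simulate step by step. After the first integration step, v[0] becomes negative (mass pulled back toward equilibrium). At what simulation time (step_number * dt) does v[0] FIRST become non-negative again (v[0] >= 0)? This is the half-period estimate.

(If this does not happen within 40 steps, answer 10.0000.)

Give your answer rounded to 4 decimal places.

Answer: 3.0000

Derivation:
Step 0: x=[5.2000] v=[0.0000]
Step 1: x=[5.0800] v=[-0.4800]
Step 2: x=[4.8496] v=[-0.9216]
Step 3: x=[4.5272] v=[-1.2895]
Step 4: x=[4.1387] v=[-1.5542]
Step 5: x=[3.7151] v=[-1.6946]
Step 6: x=[3.2903] v=[-1.6994]
Step 7: x=[2.8982] v=[-1.5683]
Step 8: x=[2.5703] v=[-1.3117]
Step 9: x=[2.3328] v=[-0.9502]
Step 10: x=[2.2046] v=[-0.5127]
Step 11: x=[2.1961] v=[-0.0342]
Step 12: x=[2.3079] v=[0.4471]
First v>=0 after going negative at step 12, time=3.0000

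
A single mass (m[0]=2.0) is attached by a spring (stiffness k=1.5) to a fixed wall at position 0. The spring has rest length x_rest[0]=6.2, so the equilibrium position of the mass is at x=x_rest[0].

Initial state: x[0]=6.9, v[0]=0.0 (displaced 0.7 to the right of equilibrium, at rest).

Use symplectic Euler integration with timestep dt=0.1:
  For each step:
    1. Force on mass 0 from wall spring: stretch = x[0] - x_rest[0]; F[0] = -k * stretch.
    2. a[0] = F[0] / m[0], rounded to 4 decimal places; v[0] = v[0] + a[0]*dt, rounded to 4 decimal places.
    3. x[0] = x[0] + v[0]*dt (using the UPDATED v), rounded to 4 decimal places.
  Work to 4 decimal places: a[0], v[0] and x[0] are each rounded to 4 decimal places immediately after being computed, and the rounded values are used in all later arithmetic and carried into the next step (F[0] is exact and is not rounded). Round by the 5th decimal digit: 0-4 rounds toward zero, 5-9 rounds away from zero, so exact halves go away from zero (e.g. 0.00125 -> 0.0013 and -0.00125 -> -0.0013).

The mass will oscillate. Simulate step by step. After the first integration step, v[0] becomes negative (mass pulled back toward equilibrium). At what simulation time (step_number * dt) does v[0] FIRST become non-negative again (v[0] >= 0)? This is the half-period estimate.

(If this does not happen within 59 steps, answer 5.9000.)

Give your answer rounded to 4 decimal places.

Step 0: x=[6.9000] v=[0.0000]
Step 1: x=[6.8948] v=[-0.0525]
Step 2: x=[6.8843] v=[-0.1046]
Step 3: x=[6.8687] v=[-0.1559]
Step 4: x=[6.8481] v=[-0.2061]
Step 5: x=[6.8226] v=[-0.2547]
Step 6: x=[6.7925] v=[-0.3014]
Step 7: x=[6.7579] v=[-0.3458]
Step 8: x=[6.7191] v=[-0.3876]
Step 9: x=[6.6765] v=[-0.4265]
Step 10: x=[6.6303] v=[-0.4622]
Step 11: x=[6.5809] v=[-0.4945]
Step 12: x=[6.5286] v=[-0.5231]
Step 13: x=[6.4738] v=[-0.5478]
Step 14: x=[6.4170] v=[-0.5683]
Step 15: x=[6.3585] v=[-0.5846]
Step 16: x=[6.2989] v=[-0.5965]
Step 17: x=[6.2385] v=[-0.6039]
Step 18: x=[6.1778] v=[-0.6068]
Step 19: x=[6.1173] v=[-0.6051]
Step 20: x=[6.0574] v=[-0.5989]
Step 21: x=[5.9986] v=[-0.5882]
Step 22: x=[5.9413] v=[-0.5731]
Step 23: x=[5.8859] v=[-0.5537]
Step 24: x=[5.8329] v=[-0.5301]
Step 25: x=[5.7826] v=[-0.5026]
Step 26: x=[5.7355] v=[-0.4713]
Step 27: x=[5.6919] v=[-0.4365]
Step 28: x=[5.6521] v=[-0.3984]
Step 29: x=[5.6164] v=[-0.3573]
Step 30: x=[5.5851] v=[-0.3135]
Step 31: x=[5.5584] v=[-0.2674]
Step 32: x=[5.5365] v=[-0.2193]
Step 33: x=[5.5196] v=[-0.1695]
Step 34: x=[5.5078] v=[-0.1185]
Step 35: x=[5.5011] v=[-0.0666]
Step 36: x=[5.4997] v=[-0.0142]
Step 37: x=[5.5035] v=[0.0383]
First v>=0 after going negative at step 37, time=3.7000

Answer: 3.7000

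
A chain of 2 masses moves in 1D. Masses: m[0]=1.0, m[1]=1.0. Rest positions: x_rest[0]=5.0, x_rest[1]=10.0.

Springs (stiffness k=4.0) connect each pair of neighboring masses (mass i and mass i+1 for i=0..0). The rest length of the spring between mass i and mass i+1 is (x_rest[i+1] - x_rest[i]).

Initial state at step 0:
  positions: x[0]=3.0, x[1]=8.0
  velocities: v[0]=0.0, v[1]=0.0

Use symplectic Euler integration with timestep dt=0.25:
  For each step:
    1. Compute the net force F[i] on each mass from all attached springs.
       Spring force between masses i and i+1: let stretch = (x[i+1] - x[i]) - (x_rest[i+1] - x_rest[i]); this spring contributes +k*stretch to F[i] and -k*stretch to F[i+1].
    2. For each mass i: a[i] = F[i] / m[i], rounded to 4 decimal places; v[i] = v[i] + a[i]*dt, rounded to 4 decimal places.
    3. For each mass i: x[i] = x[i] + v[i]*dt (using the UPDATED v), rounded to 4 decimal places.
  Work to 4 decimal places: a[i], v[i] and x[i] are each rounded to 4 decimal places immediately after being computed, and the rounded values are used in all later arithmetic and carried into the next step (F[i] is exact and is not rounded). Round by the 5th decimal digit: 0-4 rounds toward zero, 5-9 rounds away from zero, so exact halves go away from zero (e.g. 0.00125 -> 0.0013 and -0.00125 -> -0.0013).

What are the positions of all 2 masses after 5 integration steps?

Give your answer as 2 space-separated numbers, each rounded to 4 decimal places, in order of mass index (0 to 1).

Step 0: x=[3.0000 8.0000] v=[0.0000 0.0000]
Step 1: x=[3.0000 8.0000] v=[0.0000 0.0000]
Step 2: x=[3.0000 8.0000] v=[0.0000 0.0000]
Step 3: x=[3.0000 8.0000] v=[0.0000 0.0000]
Step 4: x=[3.0000 8.0000] v=[0.0000 0.0000]
Step 5: x=[3.0000 8.0000] v=[0.0000 0.0000]

Answer: 3.0000 8.0000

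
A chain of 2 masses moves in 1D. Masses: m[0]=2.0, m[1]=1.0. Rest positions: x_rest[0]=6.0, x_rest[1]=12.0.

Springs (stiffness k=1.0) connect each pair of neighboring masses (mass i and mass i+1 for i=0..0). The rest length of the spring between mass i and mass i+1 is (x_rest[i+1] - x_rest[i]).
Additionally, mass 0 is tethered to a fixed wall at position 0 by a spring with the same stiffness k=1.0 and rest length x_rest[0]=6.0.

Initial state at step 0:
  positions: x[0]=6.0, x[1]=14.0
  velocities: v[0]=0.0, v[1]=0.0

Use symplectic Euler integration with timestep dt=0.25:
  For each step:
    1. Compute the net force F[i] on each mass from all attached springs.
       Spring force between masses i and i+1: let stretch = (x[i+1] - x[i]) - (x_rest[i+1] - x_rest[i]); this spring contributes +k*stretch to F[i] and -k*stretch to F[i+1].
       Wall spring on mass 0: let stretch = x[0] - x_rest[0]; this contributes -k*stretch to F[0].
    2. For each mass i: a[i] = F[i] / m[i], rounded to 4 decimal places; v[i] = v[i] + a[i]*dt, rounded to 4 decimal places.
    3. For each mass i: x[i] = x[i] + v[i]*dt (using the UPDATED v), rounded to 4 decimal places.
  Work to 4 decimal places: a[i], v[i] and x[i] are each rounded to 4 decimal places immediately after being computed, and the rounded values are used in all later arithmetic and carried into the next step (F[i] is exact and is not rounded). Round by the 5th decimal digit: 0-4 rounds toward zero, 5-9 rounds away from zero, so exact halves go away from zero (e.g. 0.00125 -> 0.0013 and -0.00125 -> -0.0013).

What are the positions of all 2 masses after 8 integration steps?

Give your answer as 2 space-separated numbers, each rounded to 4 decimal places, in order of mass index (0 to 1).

Answer: 6.9617 11.4573

Derivation:
Step 0: x=[6.0000 14.0000] v=[0.0000 0.0000]
Step 1: x=[6.0625 13.8750] v=[0.2500 -0.5000]
Step 2: x=[6.1797 13.6367] v=[0.4688 -0.9531]
Step 3: x=[6.3368 13.3074] v=[0.6285 -1.3174]
Step 4: x=[6.5137 12.9174] v=[0.7077 -1.5601]
Step 5: x=[6.6872 12.5022] v=[0.6940 -1.6610]
Step 6: x=[6.8335 12.0985] v=[0.5850 -1.6148]
Step 7: x=[6.9307 11.7407] v=[0.3889 -1.4311]
Step 8: x=[6.9617 11.4573] v=[0.1238 -1.1336]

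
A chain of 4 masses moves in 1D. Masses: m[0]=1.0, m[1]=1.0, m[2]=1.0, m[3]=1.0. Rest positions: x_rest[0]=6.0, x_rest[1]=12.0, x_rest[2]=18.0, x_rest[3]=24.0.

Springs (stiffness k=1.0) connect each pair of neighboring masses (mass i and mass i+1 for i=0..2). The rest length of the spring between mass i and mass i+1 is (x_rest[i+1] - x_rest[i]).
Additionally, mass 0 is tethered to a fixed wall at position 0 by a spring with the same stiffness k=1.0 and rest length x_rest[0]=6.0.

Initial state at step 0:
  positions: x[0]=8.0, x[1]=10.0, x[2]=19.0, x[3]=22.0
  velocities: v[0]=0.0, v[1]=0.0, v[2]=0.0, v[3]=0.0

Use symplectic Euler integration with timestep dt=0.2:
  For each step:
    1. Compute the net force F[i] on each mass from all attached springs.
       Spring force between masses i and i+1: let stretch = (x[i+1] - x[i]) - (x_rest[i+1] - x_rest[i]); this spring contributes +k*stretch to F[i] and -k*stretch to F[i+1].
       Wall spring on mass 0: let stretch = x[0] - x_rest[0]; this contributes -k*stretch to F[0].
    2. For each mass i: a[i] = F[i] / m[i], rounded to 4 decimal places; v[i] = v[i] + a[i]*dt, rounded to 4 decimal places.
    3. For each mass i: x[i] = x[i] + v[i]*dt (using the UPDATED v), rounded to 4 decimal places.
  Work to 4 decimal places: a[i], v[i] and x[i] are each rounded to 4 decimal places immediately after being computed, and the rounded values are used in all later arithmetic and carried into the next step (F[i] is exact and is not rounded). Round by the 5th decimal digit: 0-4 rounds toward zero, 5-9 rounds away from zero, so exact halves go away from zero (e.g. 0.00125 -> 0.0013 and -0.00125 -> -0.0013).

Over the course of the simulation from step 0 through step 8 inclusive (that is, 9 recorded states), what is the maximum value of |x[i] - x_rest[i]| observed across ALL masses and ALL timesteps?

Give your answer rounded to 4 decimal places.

Step 0: x=[8.0000 10.0000 19.0000 22.0000] v=[0.0000 0.0000 0.0000 0.0000]
Step 1: x=[7.7600 10.2800 18.7600 22.1200] v=[-1.2000 1.4000 -1.2000 0.6000]
Step 2: x=[7.3104 10.7984 18.3152 22.3456] v=[-2.2480 2.5920 -2.2240 1.1280]
Step 3: x=[6.7079 11.4780 17.7309 22.6500] v=[-3.0125 3.3978 -2.9213 1.5219]
Step 4: x=[6.0279 12.2169 17.0933 22.9976] v=[-3.4001 3.6944 -3.1881 1.7381]
Step 5: x=[5.3543 12.9033 16.4968 23.3490] v=[-3.3679 3.4319 -2.9825 1.7572]
Step 6: x=[4.7685 13.4315 16.0306 23.6664] v=[-2.9290 2.6408 -2.3308 1.5868]
Step 7: x=[4.3385 13.7171 15.7659 23.9183] v=[-2.1501 1.4280 -1.3235 1.2596]
Step 8: x=[4.1101 13.7095 15.7453 24.0841] v=[-1.1421 -0.0380 -0.1028 0.8291]
Max displacement = 2.2547

Answer: 2.2547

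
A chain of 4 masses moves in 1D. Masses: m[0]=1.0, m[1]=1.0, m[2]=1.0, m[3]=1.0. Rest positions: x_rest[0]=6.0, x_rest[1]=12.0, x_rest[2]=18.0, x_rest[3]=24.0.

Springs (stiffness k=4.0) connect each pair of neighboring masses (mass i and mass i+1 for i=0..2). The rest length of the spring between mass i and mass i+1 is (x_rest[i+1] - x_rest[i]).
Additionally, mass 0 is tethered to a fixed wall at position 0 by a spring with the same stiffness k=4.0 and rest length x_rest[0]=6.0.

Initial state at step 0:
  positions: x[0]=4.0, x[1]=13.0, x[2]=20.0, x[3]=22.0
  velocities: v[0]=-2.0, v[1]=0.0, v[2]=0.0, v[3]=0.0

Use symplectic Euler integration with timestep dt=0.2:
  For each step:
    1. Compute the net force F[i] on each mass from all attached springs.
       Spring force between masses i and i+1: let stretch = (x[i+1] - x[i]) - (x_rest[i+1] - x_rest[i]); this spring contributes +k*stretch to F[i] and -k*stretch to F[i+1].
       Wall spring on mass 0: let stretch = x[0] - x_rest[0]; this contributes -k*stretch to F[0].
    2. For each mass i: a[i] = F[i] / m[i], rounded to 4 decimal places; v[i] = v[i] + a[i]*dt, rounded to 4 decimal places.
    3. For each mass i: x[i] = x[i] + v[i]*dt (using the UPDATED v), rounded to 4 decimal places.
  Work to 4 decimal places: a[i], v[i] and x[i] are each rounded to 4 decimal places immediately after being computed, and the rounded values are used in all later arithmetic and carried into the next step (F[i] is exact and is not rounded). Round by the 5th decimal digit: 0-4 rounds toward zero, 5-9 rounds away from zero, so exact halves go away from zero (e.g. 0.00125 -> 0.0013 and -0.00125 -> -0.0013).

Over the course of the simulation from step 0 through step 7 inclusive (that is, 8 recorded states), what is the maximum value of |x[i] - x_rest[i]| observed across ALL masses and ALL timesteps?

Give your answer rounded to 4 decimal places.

Answer: 2.3172

Derivation:
Step 0: x=[4.0000 13.0000 20.0000 22.0000] v=[-2.0000 0.0000 0.0000 0.0000]
Step 1: x=[4.4000 12.6800 19.2000 22.6400] v=[2.0000 -1.6000 -4.0000 3.2000]
Step 2: x=[5.4208 12.0784 17.9072 23.6896] v=[5.1040 -3.0080 -6.4640 5.2480]
Step 3: x=[6.6395 11.3442 16.6070 24.7740] v=[6.0934 -3.6710 -6.5011 5.4221]
Step 4: x=[7.5486 10.6993 15.7715 25.5117] v=[4.5456 -3.2245 -4.1777 3.6885]
Step 5: x=[7.7541 10.3618 15.6828 25.6510] v=[1.0273 -1.6873 -0.4433 0.6963]
Step 6: x=[7.1361 10.4585 16.3377 25.1553] v=[-3.0898 0.4833 3.2745 -2.4783]
Step 7: x=[5.9079 10.9642 17.4627 24.2088] v=[-6.1408 2.5287 5.6252 -4.7324]
Max displacement = 2.3172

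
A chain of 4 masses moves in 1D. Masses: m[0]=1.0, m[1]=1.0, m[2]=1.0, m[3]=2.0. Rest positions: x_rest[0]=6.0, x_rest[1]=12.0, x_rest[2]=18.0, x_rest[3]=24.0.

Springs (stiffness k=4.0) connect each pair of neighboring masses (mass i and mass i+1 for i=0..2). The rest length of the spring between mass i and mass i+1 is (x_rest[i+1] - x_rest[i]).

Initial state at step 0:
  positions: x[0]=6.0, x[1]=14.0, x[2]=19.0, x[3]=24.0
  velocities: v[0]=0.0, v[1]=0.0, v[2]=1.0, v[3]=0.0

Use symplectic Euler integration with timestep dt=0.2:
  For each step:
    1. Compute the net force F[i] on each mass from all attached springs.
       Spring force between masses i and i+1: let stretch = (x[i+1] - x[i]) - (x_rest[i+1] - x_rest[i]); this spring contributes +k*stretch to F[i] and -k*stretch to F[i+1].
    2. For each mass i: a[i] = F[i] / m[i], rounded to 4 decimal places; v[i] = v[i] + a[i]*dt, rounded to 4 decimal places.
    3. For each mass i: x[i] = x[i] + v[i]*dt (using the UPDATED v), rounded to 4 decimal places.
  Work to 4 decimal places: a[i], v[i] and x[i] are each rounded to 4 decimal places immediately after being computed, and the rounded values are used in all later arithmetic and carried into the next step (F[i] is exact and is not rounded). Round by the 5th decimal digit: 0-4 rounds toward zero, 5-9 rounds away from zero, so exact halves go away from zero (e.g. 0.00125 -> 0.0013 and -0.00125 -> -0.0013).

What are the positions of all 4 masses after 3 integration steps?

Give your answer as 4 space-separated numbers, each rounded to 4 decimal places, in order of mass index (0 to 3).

Answer: 7.3384 12.1553 19.1044 24.5010

Derivation:
Step 0: x=[6.0000 14.0000 19.0000 24.0000] v=[0.0000 0.0000 1.0000 0.0000]
Step 1: x=[6.3200 13.5200 19.2000 24.0800] v=[1.6000 -2.4000 1.0000 0.4000]
Step 2: x=[6.8320 12.7968 19.2720 24.2496] v=[2.5600 -3.6160 0.3600 0.8480]
Step 3: x=[7.3384 12.1553 19.1044 24.5010] v=[2.5318 -3.2077 -0.8381 1.2570]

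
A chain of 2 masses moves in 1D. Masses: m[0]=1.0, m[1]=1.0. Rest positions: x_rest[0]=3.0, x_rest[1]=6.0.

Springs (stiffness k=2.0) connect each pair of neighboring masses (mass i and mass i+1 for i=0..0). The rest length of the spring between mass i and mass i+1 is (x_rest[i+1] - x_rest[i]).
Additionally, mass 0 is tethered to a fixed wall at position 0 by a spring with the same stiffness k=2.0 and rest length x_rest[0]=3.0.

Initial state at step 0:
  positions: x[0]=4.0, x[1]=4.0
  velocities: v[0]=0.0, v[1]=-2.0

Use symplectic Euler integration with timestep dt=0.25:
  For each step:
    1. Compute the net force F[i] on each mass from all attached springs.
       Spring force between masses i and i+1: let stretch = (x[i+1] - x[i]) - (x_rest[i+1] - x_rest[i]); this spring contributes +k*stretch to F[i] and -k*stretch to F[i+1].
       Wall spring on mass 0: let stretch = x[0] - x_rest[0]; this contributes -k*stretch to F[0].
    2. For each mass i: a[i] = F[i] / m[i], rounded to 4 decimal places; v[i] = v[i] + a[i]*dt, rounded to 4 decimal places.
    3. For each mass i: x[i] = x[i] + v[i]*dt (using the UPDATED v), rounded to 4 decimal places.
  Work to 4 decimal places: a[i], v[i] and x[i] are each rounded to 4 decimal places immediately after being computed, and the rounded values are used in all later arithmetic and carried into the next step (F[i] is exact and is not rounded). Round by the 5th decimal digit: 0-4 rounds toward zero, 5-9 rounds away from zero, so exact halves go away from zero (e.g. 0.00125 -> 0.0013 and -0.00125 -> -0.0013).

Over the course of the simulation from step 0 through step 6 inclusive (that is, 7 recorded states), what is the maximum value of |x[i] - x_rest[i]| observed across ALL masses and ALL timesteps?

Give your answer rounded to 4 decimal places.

Answer: 2.7272

Derivation:
Step 0: x=[4.0000 4.0000] v=[0.0000 -2.0000]
Step 1: x=[3.5000 3.8750] v=[-2.0000 -0.5000]
Step 2: x=[2.6094 4.0781] v=[-3.5625 0.8125]
Step 3: x=[1.5762 4.4727] v=[-4.1329 1.5782]
Step 4: x=[0.7080 4.8802] v=[-3.4728 1.6300]
Step 5: x=[0.2728 5.1412] v=[-1.7407 1.0439]
Step 6: x=[0.4121 5.1686] v=[0.5571 0.1097]
Max displacement = 2.7272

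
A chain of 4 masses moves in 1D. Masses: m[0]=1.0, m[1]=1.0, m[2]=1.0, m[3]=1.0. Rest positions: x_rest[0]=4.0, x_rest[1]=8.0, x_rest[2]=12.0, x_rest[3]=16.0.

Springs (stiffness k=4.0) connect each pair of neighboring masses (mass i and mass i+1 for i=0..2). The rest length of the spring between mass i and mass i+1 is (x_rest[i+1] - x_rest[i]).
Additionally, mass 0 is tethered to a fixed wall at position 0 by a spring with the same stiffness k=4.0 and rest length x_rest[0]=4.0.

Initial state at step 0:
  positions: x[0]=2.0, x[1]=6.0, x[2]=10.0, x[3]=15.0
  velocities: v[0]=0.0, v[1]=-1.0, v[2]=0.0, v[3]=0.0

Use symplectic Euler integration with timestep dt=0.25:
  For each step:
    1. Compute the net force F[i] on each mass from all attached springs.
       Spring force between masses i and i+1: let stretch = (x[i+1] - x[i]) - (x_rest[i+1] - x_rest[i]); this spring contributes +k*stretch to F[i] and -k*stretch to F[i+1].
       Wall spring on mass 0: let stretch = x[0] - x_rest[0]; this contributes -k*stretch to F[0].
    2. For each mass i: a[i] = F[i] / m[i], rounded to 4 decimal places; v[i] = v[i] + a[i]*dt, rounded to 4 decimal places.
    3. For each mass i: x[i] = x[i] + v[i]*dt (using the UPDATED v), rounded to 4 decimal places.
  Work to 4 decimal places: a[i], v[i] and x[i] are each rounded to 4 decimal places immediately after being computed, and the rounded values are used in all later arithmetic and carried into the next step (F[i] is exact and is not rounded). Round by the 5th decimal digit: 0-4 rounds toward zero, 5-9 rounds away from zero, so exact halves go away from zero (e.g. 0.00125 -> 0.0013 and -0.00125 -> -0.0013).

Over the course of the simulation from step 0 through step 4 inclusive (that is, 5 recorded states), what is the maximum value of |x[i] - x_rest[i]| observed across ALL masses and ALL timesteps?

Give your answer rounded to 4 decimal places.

Answer: 2.2500

Derivation:
Step 0: x=[2.0000 6.0000 10.0000 15.0000] v=[0.0000 -1.0000 0.0000 0.0000]
Step 1: x=[2.5000 5.7500 10.2500 14.7500] v=[2.0000 -1.0000 1.0000 -1.0000]
Step 2: x=[3.1875 5.8125 10.5000 14.3750] v=[2.7500 0.2500 1.0000 -1.5000]
Step 3: x=[3.7344 6.3906 10.5469 14.0313] v=[2.1875 2.3125 0.1875 -1.3750]
Step 4: x=[4.0117 7.3438 10.4258 13.8165] v=[1.1093 3.8126 -0.4844 -0.8594]
Max displacement = 2.2500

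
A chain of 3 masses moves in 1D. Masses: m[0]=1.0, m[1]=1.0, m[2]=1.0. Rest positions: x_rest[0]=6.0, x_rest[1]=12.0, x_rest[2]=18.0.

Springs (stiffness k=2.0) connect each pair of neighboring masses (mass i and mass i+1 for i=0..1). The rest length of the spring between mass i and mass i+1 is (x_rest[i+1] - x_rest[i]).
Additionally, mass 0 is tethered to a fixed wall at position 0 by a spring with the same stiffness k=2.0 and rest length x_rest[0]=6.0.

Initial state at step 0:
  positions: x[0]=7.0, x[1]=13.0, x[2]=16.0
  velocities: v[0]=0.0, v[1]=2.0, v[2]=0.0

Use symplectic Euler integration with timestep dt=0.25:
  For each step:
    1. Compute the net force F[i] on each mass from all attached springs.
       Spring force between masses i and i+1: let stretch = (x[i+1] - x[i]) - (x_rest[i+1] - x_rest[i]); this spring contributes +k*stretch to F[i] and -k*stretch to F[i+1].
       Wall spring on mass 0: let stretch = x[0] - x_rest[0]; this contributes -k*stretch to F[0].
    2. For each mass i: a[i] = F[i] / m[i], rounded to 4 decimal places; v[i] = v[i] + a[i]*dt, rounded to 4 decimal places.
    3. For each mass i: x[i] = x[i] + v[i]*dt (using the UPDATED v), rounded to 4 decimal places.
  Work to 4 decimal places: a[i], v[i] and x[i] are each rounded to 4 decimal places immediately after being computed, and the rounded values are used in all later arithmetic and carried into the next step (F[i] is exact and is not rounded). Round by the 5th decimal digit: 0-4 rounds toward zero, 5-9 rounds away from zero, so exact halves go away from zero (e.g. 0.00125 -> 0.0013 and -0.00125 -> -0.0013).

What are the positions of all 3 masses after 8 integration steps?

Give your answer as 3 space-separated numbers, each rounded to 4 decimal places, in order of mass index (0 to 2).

Step 0: x=[7.0000 13.0000 16.0000] v=[0.0000 2.0000 0.0000]
Step 1: x=[6.8750 13.1250 16.3750] v=[-0.5000 0.5000 1.5000]
Step 2: x=[6.6719 12.8750 17.0938] v=[-0.8125 -1.0000 2.8750]
Step 3: x=[6.4102 12.3770 18.0352] v=[-1.0469 -1.9922 3.7656]
Step 4: x=[6.0931 11.8404 19.0193] v=[-1.2686 -2.1465 3.9365]
Step 5: x=[5.7327 11.4827 19.8561] v=[-1.4415 -1.4307 3.3471]
Step 6: x=[5.3745 11.4530 20.3962] v=[-1.4329 -0.1190 2.1604]
Step 7: x=[5.1043 11.7814 20.5684] v=[-1.0809 1.3134 0.6888]
Step 8: x=[5.0307 12.3735 20.3922] v=[-0.2945 2.3684 -0.7047]

Answer: 5.0307 12.3735 20.3922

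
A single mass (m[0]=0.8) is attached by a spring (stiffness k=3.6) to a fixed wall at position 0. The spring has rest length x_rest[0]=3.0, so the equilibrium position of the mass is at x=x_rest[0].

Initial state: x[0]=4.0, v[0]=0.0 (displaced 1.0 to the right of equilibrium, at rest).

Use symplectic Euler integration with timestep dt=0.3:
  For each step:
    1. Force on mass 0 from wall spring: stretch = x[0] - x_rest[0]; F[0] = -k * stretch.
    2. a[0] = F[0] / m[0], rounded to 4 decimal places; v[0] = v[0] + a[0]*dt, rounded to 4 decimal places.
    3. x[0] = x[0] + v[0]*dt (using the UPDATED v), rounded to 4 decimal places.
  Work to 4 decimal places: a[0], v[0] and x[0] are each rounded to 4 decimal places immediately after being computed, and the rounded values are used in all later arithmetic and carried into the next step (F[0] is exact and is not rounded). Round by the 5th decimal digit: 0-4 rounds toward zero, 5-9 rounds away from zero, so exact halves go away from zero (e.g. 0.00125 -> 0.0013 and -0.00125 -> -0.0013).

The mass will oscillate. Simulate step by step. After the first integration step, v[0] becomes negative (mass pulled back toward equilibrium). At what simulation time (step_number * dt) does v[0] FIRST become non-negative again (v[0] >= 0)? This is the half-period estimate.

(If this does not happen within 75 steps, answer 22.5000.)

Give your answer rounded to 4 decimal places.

Step 0: x=[4.0000] v=[0.0000]
Step 1: x=[3.5950] v=[-1.3500]
Step 2: x=[2.9490] v=[-2.1533]
Step 3: x=[2.3237] v=[-2.0845]
Step 4: x=[1.9723] v=[-1.1715]
Step 5: x=[2.0371] v=[0.2159]
First v>=0 after going negative at step 5, time=1.5000

Answer: 1.5000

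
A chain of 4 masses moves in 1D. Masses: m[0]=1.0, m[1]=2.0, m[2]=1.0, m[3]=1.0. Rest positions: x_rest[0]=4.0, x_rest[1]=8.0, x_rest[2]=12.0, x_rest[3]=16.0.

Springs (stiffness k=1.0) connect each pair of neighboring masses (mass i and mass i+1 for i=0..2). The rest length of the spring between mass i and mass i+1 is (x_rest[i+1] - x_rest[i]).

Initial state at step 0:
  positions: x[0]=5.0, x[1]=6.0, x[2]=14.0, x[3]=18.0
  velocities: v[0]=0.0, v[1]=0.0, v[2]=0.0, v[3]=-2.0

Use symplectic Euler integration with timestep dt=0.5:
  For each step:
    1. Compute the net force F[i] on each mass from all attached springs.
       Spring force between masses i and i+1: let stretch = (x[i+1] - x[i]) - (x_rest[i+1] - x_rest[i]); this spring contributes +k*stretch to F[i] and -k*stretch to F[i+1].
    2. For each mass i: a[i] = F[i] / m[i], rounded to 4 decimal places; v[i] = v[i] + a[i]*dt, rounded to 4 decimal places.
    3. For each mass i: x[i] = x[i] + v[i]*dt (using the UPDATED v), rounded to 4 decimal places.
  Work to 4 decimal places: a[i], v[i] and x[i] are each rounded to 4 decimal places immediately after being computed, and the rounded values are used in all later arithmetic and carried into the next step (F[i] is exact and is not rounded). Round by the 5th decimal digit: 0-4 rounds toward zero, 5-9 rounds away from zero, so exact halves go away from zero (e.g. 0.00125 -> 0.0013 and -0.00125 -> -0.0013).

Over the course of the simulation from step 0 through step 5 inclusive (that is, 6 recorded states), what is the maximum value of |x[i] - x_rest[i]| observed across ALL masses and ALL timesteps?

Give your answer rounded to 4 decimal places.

Answer: 3.6162

Derivation:
Step 0: x=[5.0000 6.0000 14.0000 18.0000] v=[0.0000 0.0000 0.0000 -2.0000]
Step 1: x=[4.2500 6.8750 13.0000 17.0000] v=[-1.5000 1.7500 -2.0000 -2.0000]
Step 2: x=[3.1563 8.1875 11.4688 16.0000] v=[-2.1875 2.6250 -3.0625 -2.0000]
Step 3: x=[2.3204 9.2813 10.2500 14.8672] v=[-1.6719 2.1875 -2.4376 -2.2656]
Step 4: x=[2.2247 9.6261 9.9433 13.5801] v=[-0.1915 0.6895 -0.6134 -2.5742]
Step 5: x=[2.9793 9.0853 10.4665 12.3838] v=[1.5092 -1.0816 1.0464 -2.3926]
Max displacement = 3.6162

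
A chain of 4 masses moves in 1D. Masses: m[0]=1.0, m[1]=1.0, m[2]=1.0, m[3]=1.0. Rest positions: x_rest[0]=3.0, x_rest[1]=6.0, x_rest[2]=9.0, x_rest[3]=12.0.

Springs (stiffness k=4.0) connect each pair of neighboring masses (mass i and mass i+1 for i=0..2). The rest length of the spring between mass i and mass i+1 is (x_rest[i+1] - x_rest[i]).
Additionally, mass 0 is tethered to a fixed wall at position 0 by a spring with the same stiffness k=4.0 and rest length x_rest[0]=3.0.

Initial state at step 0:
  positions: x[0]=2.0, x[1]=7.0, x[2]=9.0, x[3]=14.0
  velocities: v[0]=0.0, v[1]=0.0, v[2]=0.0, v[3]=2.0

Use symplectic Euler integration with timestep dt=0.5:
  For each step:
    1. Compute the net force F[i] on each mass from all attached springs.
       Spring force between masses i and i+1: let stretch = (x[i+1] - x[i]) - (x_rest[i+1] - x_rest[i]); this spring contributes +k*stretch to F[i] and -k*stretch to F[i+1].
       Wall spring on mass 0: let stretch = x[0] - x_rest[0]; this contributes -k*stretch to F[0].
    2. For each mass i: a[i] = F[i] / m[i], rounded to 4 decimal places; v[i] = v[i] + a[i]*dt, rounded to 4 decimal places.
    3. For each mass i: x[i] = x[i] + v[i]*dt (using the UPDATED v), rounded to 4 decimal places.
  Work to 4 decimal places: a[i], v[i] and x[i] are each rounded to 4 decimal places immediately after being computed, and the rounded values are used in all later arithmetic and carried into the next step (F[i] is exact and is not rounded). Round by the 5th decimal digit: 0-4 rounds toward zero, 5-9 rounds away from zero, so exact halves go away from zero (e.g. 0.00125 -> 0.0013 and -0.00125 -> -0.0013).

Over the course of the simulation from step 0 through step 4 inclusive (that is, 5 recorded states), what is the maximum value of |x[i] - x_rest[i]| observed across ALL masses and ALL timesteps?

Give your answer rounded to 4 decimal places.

Step 0: x=[2.0000 7.0000 9.0000 14.0000] v=[0.0000 0.0000 0.0000 2.0000]
Step 1: x=[5.0000 4.0000 12.0000 13.0000] v=[6.0000 -6.0000 6.0000 -2.0000]
Step 2: x=[2.0000 10.0000 8.0000 14.0000] v=[-6.0000 12.0000 -8.0000 2.0000]
Step 3: x=[5.0000 6.0000 12.0000 12.0000] v=[6.0000 -8.0000 8.0000 -4.0000]
Step 4: x=[4.0000 7.0000 10.0000 13.0000] v=[-2.0000 2.0000 -4.0000 2.0000]
Max displacement = 4.0000

Answer: 4.0000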